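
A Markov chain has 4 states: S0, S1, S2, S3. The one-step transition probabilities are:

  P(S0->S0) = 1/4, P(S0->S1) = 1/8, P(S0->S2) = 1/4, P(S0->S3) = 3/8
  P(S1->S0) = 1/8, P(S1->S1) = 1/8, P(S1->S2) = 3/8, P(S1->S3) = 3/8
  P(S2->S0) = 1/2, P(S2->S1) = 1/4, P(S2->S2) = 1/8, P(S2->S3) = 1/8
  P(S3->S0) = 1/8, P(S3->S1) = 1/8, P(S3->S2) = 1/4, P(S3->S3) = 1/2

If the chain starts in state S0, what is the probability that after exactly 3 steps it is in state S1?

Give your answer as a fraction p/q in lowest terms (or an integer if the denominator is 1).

Computing P^3 by repeated multiplication:
P^1 =
  S0: [1/4, 1/8, 1/4, 3/8]
  S1: [1/8, 1/8, 3/8, 3/8]
  S2: [1/2, 1/4, 1/8, 1/8]
  S3: [1/8, 1/8, 1/4, 1/2]
P^2 =
  S0: [1/4, 5/32, 15/64, 23/64]
  S1: [9/32, 11/64, 7/32, 21/64]
  S2: [15/64, 9/64, 17/64, 23/64]
  S3: [15/64, 5/32, 15/64, 3/8]
P^3 =
  S0: [125/512, 79/512, 123/512, 185/512]
  S1: [31/128, 39/256, 125/512, 185/512]
  S2: [65/256, 81/512, 15/64, 181/512]
  S3: [31/128, 79/512, 123/512, 93/256]

(P^3)[S0 -> S1] = 79/512

Answer: 79/512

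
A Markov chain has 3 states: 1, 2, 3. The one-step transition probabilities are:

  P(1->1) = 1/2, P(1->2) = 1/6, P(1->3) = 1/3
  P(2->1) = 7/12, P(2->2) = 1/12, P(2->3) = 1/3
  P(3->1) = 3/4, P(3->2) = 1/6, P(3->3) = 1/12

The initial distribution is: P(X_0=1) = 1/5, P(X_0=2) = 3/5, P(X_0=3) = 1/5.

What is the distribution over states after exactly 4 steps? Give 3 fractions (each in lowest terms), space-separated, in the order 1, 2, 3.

Answer: 30053/51840 15953/103680 341/1280

Derivation:
Propagating the distribution step by step (d_{t+1} = d_t * P):
d_0 = (1=1/5, 2=3/5, 3=1/5)
  d_1[1] = 1/5*1/2 + 3/5*7/12 + 1/5*3/4 = 3/5
  d_1[2] = 1/5*1/6 + 3/5*1/12 + 1/5*1/6 = 7/60
  d_1[3] = 1/5*1/3 + 3/5*1/3 + 1/5*1/12 = 17/60
d_1 = (1=3/5, 2=7/60, 3=17/60)
  d_2[1] = 3/5*1/2 + 7/60*7/12 + 17/60*3/4 = 209/360
  d_2[2] = 3/5*1/6 + 7/60*1/12 + 17/60*1/6 = 113/720
  d_2[3] = 3/5*1/3 + 7/60*1/3 + 17/60*1/12 = 21/80
d_2 = (1=209/360, 2=113/720, 3=21/80)
  d_3[1] = 209/360*1/2 + 113/720*7/12 + 21/80*3/4 = 125/216
  d_3[2] = 209/360*1/6 + 113/720*1/12 + 21/80*1/6 = 1327/8640
  d_3[3] = 209/360*1/3 + 113/720*1/3 + 21/80*1/12 = 257/960
d_3 = (1=125/216, 2=1327/8640, 3=257/960)
  d_4[1] = 125/216*1/2 + 1327/8640*7/12 + 257/960*3/4 = 30053/51840
  d_4[2] = 125/216*1/6 + 1327/8640*1/12 + 257/960*1/6 = 15953/103680
  d_4[3] = 125/216*1/3 + 1327/8640*1/3 + 257/960*1/12 = 341/1280
d_4 = (1=30053/51840, 2=15953/103680, 3=341/1280)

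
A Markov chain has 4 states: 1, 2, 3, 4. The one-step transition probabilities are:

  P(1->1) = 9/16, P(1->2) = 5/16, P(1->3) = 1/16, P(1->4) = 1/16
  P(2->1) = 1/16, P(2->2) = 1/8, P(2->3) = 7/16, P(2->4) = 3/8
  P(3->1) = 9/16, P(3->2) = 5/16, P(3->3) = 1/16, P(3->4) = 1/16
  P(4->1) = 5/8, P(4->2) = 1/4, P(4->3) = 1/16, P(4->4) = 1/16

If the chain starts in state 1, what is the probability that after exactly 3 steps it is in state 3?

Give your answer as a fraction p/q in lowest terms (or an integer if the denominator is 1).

Computing P^3 by repeated multiplication:
P^1 =
  1: [9/16, 5/16, 1/16, 1/16]
  2: [1/16, 1/8, 7/16, 3/8]
  3: [9/16, 5/16, 1/16, 1/16]
  4: [5/8, 1/4, 1/16, 1/16]
P^2 =
  1: [105/256, 1/4, 23/128, 41/256]
  2: [67/128, 17/64, 7/64, 13/128]
  3: [105/256, 1/4, 23/128, 41/256]
  4: [113/256, 67/256, 5/32, 9/64]
P^3 =
  1: [1833/4096, 1047/4096, 5/32, 9/64]
  2: [893/2048, 525/2048, 83/512, 149/1024]
  3: [1833/4096, 1047/4096, 5/32, 9/64]
  4: [451/1024, 1043/4096, 329/2048, 591/4096]

(P^3)[1 -> 3] = 5/32

Answer: 5/32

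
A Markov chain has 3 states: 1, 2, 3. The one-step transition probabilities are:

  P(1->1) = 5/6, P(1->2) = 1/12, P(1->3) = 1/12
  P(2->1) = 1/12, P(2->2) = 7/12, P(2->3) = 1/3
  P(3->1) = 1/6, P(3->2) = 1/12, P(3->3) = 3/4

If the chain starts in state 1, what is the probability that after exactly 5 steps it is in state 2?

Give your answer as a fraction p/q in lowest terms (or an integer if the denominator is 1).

Answer: 31/192

Derivation:
Computing P^5 by repeated multiplication:
P^1 =
  1: [5/6, 1/12, 1/12]
  2: [1/12, 7/12, 1/3]
  3: [1/6, 1/12, 3/4]
P^2 =
  1: [103/144, 1/8, 23/144]
  2: [25/144, 3/8, 65/144]
  3: [13/48, 1/8, 29/48]
P^3 =
  1: [547/864, 7/48, 191/864]
  2: [217/864, 13/48, 413/864]
  3: [97/288, 7/48, 149/288]
P^4 =
  1: [2989/5184, 5/32, 1385/5184]
  2: [1615/5184, 7/32, 2435/5184]
  3: [655/1728, 5/32, 803/1728]
P^5 =
  1: [16735/31104, 31/192, 9347/31104]
  2: [11077/31104, 37/192, 14033/31104]
  3: [4213/10368, 31/192, 4481/10368]

(P^5)[1 -> 2] = 31/192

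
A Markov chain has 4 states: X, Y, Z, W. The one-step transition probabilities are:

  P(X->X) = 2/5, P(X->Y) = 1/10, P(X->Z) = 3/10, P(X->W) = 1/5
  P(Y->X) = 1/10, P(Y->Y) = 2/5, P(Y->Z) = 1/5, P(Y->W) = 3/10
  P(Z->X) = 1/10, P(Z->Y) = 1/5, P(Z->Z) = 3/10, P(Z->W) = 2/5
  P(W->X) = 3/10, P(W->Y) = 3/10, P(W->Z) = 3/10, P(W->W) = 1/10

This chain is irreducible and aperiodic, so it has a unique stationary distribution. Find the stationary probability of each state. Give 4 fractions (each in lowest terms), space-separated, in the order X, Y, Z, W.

The stationary distribution satisfies pi = pi * P, i.e.:
  pi_X = 2/5*pi_X + 1/10*pi_Y + 1/10*pi_Z + 3/10*pi_W
  pi_Y = 1/10*pi_X + 2/5*pi_Y + 1/5*pi_Z + 3/10*pi_W
  pi_Z = 3/10*pi_X + 1/5*pi_Y + 3/10*pi_Z + 3/10*pi_W
  pi_W = 1/5*pi_X + 3/10*pi_Y + 2/5*pi_Z + 1/10*pi_W
with normalization: pi_X + pi_Y + pi_Z + pi_W = 1.

Using the first 3 balance equations plus normalization, the linear system A*pi = b is:
  [-3/5, 1/10, 1/10, 3/10] . pi = 0
  [1/10, -3/5, 1/5, 3/10] . pi = 0
  [3/10, 1/5, -7/10, 3/10] . pi = 0
  [1, 1, 1, 1] . pi = 1

Solving yields:
  pi_X = 11/51
  pi_Y = 13/51
  pi_Z = 14/51
  pi_W = 13/51

Verification (pi * P):
  11/51*2/5 + 13/51*1/10 + 14/51*1/10 + 13/51*3/10 = 11/51 = pi_X  (ok)
  11/51*1/10 + 13/51*2/5 + 14/51*1/5 + 13/51*3/10 = 13/51 = pi_Y  (ok)
  11/51*3/10 + 13/51*1/5 + 14/51*3/10 + 13/51*3/10 = 14/51 = pi_Z  (ok)
  11/51*1/5 + 13/51*3/10 + 14/51*2/5 + 13/51*1/10 = 13/51 = pi_W  (ok)

Answer: 11/51 13/51 14/51 13/51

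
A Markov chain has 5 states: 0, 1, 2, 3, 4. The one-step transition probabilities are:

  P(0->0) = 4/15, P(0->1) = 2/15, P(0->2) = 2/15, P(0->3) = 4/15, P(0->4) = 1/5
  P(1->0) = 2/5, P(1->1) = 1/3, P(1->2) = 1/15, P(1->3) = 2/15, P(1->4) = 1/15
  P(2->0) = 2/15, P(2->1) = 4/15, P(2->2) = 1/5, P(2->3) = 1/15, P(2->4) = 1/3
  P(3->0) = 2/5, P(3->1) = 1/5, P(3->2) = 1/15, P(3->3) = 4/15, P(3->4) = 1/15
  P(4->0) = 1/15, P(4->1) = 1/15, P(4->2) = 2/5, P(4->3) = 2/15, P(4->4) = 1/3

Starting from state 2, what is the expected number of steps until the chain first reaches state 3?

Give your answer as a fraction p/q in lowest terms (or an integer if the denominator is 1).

Answer: 1590/217

Derivation:
Let h_i = expected steps to first reach 3 from state i.
Boundary: h_3 = 0.
First-step equations for the other states:
  h_0 = 1 + 4/15*h_0 + 2/15*h_1 + 2/15*h_2 + 4/15*h_3 + 1/5*h_4
  h_1 = 1 + 2/5*h_0 + 1/3*h_1 + 1/15*h_2 + 2/15*h_3 + 1/15*h_4
  h_2 = 1 + 2/15*h_0 + 4/15*h_1 + 1/5*h_2 + 1/15*h_3 + 1/3*h_4
  h_4 = 1 + 1/15*h_0 + 1/15*h_1 + 2/5*h_2 + 2/15*h_3 + 1/3*h_4

Substituting h_3 = 0 and rearranging gives the linear system (I - Q) h = 1:
  [11/15, -2/15, -2/15, -1/5] . (h_0, h_1, h_2, h_4) = 1
  [-2/5, 2/3, -1/15, -1/15] . (h_0, h_1, h_2, h_4) = 1
  [-2/15, -4/15, 4/5, -1/3] . (h_0, h_1, h_2, h_4) = 1
  [-1/15, -1/15, -2/5, 2/3] . (h_0, h_1, h_2, h_4) = 1

Solving yields:
  h_0 = 180/31
  h_1 = 45/7
  h_2 = 1590/217
  h_4 = 1545/217

Starting state is 2, so the expected hitting time is h_2 = 1590/217.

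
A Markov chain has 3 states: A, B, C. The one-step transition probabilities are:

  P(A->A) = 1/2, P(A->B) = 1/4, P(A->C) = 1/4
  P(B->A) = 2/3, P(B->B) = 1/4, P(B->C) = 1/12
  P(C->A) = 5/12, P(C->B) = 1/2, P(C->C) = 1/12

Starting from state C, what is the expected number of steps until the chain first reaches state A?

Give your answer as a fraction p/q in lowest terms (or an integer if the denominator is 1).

Let h_i = expected steps to first reach A from state i.
Boundary: h_A = 0.
First-step equations for the other states:
  h_B = 1 + 2/3*h_A + 1/4*h_B + 1/12*h_C
  h_C = 1 + 5/12*h_A + 1/2*h_B + 1/12*h_C

Substituting h_A = 0 and rearranging gives the linear system (I - Q) h = 1:
  [3/4, -1/12] . (h_B, h_C) = 1
  [-1/2, 11/12] . (h_B, h_C) = 1

Solving yields:
  h_B = 48/31
  h_C = 60/31

Starting state is C, so the expected hitting time is h_C = 60/31.

Answer: 60/31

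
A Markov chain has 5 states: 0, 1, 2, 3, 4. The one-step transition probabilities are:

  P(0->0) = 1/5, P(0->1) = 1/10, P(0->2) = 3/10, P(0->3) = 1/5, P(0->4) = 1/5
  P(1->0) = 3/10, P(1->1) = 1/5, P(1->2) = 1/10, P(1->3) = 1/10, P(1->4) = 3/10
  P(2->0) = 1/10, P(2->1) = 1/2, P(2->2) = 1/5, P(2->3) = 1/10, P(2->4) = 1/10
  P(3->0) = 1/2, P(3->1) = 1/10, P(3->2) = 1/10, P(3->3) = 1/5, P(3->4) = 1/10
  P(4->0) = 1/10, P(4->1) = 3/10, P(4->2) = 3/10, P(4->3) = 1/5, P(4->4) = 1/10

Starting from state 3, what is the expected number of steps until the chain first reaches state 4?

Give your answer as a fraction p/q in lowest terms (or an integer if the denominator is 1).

Answer: 815/137

Derivation:
Let h_i = expected steps to first reach 4 from state i.
Boundary: h_4 = 0.
First-step equations for the other states:
  h_0 = 1 + 1/5*h_0 + 1/10*h_1 + 3/10*h_2 + 1/5*h_3 + 1/5*h_4
  h_1 = 1 + 3/10*h_0 + 1/5*h_1 + 1/10*h_2 + 1/10*h_3 + 3/10*h_4
  h_2 = 1 + 1/10*h_0 + 1/2*h_1 + 1/5*h_2 + 1/10*h_3 + 1/10*h_4
  h_3 = 1 + 1/2*h_0 + 1/10*h_1 + 1/10*h_2 + 1/5*h_3 + 1/10*h_4

Substituting h_4 = 0 and rearranging gives the linear system (I - Q) h = 1:
  [4/5, -1/10, -3/10, -1/5] . (h_0, h_1, h_2, h_3) = 1
  [-3/10, 4/5, -1/10, -1/10] . (h_0, h_1, h_2, h_3) = 1
  [-1/10, -1/2, 4/5, -1/10] . (h_0, h_1, h_2, h_3) = 1
  [-1/2, -1/10, -1/10, 4/5] . (h_0, h_1, h_2, h_3) = 1

Solving yields:
  h_0 = 5220/959
  h_1 = 4545/959
  h_2 = 5405/959
  h_3 = 815/137

Starting state is 3, so the expected hitting time is h_3 = 815/137.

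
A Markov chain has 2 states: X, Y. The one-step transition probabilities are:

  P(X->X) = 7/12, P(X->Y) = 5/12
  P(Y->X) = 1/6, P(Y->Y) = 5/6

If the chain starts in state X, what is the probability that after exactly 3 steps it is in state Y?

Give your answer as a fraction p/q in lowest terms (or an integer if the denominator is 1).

Answer: 1145/1728

Derivation:
Computing P^3 by repeated multiplication:
P^1 =
  X: [7/12, 5/12]
  Y: [1/6, 5/6]
P^2 =
  X: [59/144, 85/144]
  Y: [17/72, 55/72]
P^3 =
  X: [583/1728, 1145/1728]
  Y: [229/864, 635/864]

(P^3)[X -> Y] = 1145/1728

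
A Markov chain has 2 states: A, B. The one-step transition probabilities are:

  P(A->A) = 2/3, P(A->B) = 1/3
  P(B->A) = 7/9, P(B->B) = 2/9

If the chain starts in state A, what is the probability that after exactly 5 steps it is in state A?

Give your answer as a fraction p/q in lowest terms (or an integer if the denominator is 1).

Computing P^5 by repeated multiplication:
P^1 =
  A: [2/3, 1/3]
  B: [7/9, 2/9]
P^2 =
  A: [19/27, 8/27]
  B: [56/81, 25/81]
P^3 =
  A: [170/243, 73/243]
  B: [511/729, 218/729]
P^4 =
  A: [1531/2187, 656/2187]
  B: [4592/6561, 1969/6561]
P^5 =
  A: [13778/19683, 5905/19683]
  B: [41335/59049, 17714/59049]

(P^5)[A -> A] = 13778/19683

Answer: 13778/19683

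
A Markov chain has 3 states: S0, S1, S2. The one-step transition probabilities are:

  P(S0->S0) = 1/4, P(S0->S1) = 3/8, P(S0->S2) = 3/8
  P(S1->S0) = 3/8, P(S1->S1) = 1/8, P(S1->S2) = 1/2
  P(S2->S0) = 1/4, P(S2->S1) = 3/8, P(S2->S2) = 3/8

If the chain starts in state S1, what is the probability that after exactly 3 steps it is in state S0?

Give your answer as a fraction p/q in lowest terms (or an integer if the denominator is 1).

Answer: 75/256

Derivation:
Computing P^3 by repeated multiplication:
P^1 =
  S0: [1/4, 3/8, 3/8]
  S1: [3/8, 1/8, 1/2]
  S2: [1/4, 3/8, 3/8]
P^2 =
  S0: [19/64, 9/32, 27/64]
  S1: [17/64, 11/32, 25/64]
  S2: [19/64, 9/32, 27/64]
P^3 =
  S0: [73/256, 39/128, 105/256]
  S1: [75/256, 37/128, 107/256]
  S2: [73/256, 39/128, 105/256]

(P^3)[S1 -> S0] = 75/256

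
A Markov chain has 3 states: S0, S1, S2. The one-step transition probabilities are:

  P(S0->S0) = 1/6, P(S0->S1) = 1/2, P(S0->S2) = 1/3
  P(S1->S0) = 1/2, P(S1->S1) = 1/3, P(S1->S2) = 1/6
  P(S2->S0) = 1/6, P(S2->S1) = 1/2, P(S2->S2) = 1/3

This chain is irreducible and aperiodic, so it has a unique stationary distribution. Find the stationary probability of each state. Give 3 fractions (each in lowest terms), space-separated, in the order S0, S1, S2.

The stationary distribution satisfies pi = pi * P, i.e.:
  pi_S0 = 1/6*pi_S0 + 1/2*pi_S1 + 1/6*pi_S2
  pi_S1 = 1/2*pi_S0 + 1/3*pi_S1 + 1/2*pi_S2
  pi_S2 = 1/3*pi_S0 + 1/6*pi_S1 + 1/3*pi_S2
with normalization: pi_S0 + pi_S1 + pi_S2 = 1.

Using the first 2 balance equations plus normalization, the linear system A*pi = b is:
  [-5/6, 1/2, 1/6] . pi = 0
  [1/2, -2/3, 1/2] . pi = 0
  [1, 1, 1] . pi = 1

Solving yields:
  pi_S0 = 13/42
  pi_S1 = 3/7
  pi_S2 = 11/42

Verification (pi * P):
  13/42*1/6 + 3/7*1/2 + 11/42*1/6 = 13/42 = pi_S0  (ok)
  13/42*1/2 + 3/7*1/3 + 11/42*1/2 = 3/7 = pi_S1  (ok)
  13/42*1/3 + 3/7*1/6 + 11/42*1/3 = 11/42 = pi_S2  (ok)

Answer: 13/42 3/7 11/42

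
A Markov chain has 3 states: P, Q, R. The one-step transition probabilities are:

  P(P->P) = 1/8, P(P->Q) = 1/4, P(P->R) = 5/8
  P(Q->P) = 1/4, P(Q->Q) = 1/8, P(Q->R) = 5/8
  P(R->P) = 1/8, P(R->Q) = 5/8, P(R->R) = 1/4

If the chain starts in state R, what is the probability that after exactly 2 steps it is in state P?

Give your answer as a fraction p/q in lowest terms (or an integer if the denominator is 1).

Computing P^2 by repeated multiplication:
P^1 =
  P: [1/8, 1/4, 5/8]
  Q: [1/4, 1/8, 5/8]
  R: [1/8, 5/8, 1/4]
P^2 =
  P: [5/32, 29/64, 25/64]
  Q: [9/64, 15/32, 25/64]
  R: [13/64, 17/64, 17/32]

(P^2)[R -> P] = 13/64

Answer: 13/64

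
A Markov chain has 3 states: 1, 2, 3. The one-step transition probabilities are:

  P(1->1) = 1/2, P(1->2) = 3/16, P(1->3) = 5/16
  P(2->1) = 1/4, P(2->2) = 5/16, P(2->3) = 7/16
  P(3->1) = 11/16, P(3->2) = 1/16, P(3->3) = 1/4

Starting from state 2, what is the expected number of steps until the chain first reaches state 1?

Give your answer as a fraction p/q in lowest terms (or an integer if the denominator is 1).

Let h_i = expected steps to first reach 1 from state i.
Boundary: h_1 = 0.
First-step equations for the other states:
  h_2 = 1 + 1/4*h_1 + 5/16*h_2 + 7/16*h_3
  h_3 = 1 + 11/16*h_1 + 1/16*h_2 + 1/4*h_3

Substituting h_1 = 0 and rearranging gives the linear system (I - Q) h = 1:
  [11/16, -7/16] . (h_2, h_3) = 1
  [-1/16, 3/4] . (h_2, h_3) = 1

Solving yields:
  h_2 = 304/125
  h_3 = 192/125

Starting state is 2, so the expected hitting time is h_2 = 304/125.

Answer: 304/125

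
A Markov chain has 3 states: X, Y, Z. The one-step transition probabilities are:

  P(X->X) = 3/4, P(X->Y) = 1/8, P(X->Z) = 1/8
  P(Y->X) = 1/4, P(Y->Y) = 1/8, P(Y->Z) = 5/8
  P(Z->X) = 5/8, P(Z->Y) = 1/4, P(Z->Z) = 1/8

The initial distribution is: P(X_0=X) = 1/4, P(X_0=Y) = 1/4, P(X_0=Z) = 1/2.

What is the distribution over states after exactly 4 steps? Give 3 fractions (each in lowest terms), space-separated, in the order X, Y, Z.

Answer: 83/128 77/512 103/512

Derivation:
Propagating the distribution step by step (d_{t+1} = d_t * P):
d_0 = (X=1/4, Y=1/4, Z=1/2)
  d_1[X] = 1/4*3/4 + 1/4*1/4 + 1/2*5/8 = 9/16
  d_1[Y] = 1/4*1/8 + 1/4*1/8 + 1/2*1/4 = 3/16
  d_1[Z] = 1/4*1/8 + 1/4*5/8 + 1/2*1/8 = 1/4
d_1 = (X=9/16, Y=3/16, Z=1/4)
  d_2[X] = 9/16*3/4 + 3/16*1/4 + 1/4*5/8 = 5/8
  d_2[Y] = 9/16*1/8 + 3/16*1/8 + 1/4*1/4 = 5/32
  d_2[Z] = 9/16*1/8 + 3/16*5/8 + 1/4*1/8 = 7/32
d_2 = (X=5/8, Y=5/32, Z=7/32)
  d_3[X] = 5/8*3/4 + 5/32*1/4 + 7/32*5/8 = 165/256
  d_3[Y] = 5/8*1/8 + 5/32*1/8 + 7/32*1/4 = 39/256
  d_3[Z] = 5/8*1/8 + 5/32*5/8 + 7/32*1/8 = 13/64
d_3 = (X=165/256, Y=39/256, Z=13/64)
  d_4[X] = 165/256*3/4 + 39/256*1/4 + 13/64*5/8 = 83/128
  d_4[Y] = 165/256*1/8 + 39/256*1/8 + 13/64*1/4 = 77/512
  d_4[Z] = 165/256*1/8 + 39/256*5/8 + 13/64*1/8 = 103/512
d_4 = (X=83/128, Y=77/512, Z=103/512)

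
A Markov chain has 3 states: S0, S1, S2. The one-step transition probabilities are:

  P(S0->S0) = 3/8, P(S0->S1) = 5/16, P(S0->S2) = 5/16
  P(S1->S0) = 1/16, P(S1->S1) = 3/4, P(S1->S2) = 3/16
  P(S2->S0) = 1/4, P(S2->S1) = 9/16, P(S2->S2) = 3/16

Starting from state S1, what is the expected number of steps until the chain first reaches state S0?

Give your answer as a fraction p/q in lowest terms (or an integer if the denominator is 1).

Let h_i = expected steps to first reach S0 from state i.
Boundary: h_S0 = 0.
First-step equations for the other states:
  h_S1 = 1 + 1/16*h_S0 + 3/4*h_S1 + 3/16*h_S2
  h_S2 = 1 + 1/4*h_S0 + 9/16*h_S1 + 3/16*h_S2

Substituting h_S0 = 0 and rearranging gives the linear system (I - Q) h = 1:
  [1/4, -3/16] . (h_S1, h_S2) = 1
  [-9/16, 13/16] . (h_S1, h_S2) = 1

Solving yields:
  h_S1 = 256/25
  h_S2 = 208/25

Starting state is S1, so the expected hitting time is h_S1 = 256/25.

Answer: 256/25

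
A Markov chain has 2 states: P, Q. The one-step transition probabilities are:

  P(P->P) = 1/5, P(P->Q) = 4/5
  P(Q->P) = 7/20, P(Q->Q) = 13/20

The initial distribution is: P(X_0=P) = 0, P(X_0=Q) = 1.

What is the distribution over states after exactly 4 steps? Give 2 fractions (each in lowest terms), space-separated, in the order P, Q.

Answer: 48671/160000 111329/160000

Derivation:
Propagating the distribution step by step (d_{t+1} = d_t * P):
d_0 = (P=0, Q=1)
  d_1[P] = 0*1/5 + 1*7/20 = 7/20
  d_1[Q] = 0*4/5 + 1*13/20 = 13/20
d_1 = (P=7/20, Q=13/20)
  d_2[P] = 7/20*1/5 + 13/20*7/20 = 119/400
  d_2[Q] = 7/20*4/5 + 13/20*13/20 = 281/400
d_2 = (P=119/400, Q=281/400)
  d_3[P] = 119/400*1/5 + 281/400*7/20 = 2443/8000
  d_3[Q] = 119/400*4/5 + 281/400*13/20 = 5557/8000
d_3 = (P=2443/8000, Q=5557/8000)
  d_4[P] = 2443/8000*1/5 + 5557/8000*7/20 = 48671/160000
  d_4[Q] = 2443/8000*4/5 + 5557/8000*13/20 = 111329/160000
d_4 = (P=48671/160000, Q=111329/160000)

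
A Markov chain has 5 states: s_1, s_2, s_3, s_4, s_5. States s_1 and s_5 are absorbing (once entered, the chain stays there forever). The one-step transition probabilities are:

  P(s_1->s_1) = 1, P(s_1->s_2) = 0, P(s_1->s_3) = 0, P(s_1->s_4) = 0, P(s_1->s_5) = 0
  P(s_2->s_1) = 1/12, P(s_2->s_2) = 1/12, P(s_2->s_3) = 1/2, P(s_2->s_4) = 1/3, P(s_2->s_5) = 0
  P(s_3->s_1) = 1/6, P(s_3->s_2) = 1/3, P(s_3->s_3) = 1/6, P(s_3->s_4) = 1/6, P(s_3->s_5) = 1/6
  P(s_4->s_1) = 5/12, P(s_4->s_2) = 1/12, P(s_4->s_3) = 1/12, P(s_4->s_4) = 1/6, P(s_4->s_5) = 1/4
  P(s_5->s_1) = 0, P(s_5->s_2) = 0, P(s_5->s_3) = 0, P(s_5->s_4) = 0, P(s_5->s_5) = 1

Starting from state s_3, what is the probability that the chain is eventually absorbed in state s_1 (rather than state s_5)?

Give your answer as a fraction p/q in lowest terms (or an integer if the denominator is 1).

Answer: 222/385

Derivation:
Let a_i = P(absorbed in s_1 | start in state i).
Boundary conditions: a_s_1 = 1, a_s_5 = 0.
For each transient state i, a_i = sum_j P(i->j) * a_j:
  a_s_2 = 1/12*a_s_1 + 1/12*a_s_2 + 1/2*a_s_3 + 1/3*a_s_4 + 0*a_s_5
  a_s_3 = 1/6*a_s_1 + 1/3*a_s_2 + 1/6*a_s_3 + 1/6*a_s_4 + 1/6*a_s_5
  a_s_4 = 5/12*a_s_1 + 1/12*a_s_2 + 1/12*a_s_3 + 1/6*a_s_4 + 1/4*a_s_5

Substituting a_s_1 = 1 and a_s_5 = 0, rearrange to (I - Q) a = r where r[i] = P(i -> s_1):
  [11/12, -1/2, -1/3] . (a_s_2, a_s_3, a_s_4) = 1/12
  [-1/3, 5/6, -1/6] . (a_s_2, a_s_3, a_s_4) = 1/6
  [-1/12, -1/12, 5/6] . (a_s_2, a_s_3, a_s_4) = 5/12

Solving yields:
  a_s_2 = 243/385
  a_s_3 = 222/385
  a_s_4 = 239/385

Starting state is s_3, so the absorption probability is a_s_3 = 222/385.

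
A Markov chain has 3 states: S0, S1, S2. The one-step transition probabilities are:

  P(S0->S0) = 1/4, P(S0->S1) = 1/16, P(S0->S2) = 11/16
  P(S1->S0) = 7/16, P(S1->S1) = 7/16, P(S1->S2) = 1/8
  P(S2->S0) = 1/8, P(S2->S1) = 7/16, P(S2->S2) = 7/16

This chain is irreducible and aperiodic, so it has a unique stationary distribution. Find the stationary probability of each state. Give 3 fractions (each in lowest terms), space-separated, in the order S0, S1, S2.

The stationary distribution satisfies pi = pi * P, i.e.:
  pi_S0 = 1/4*pi_S0 + 7/16*pi_S1 + 1/8*pi_S2
  pi_S1 = 1/16*pi_S0 + 7/16*pi_S1 + 7/16*pi_S2
  pi_S2 = 11/16*pi_S0 + 1/8*pi_S1 + 7/16*pi_S2
with normalization: pi_S0 + pi_S1 + pi_S2 = 1.

Using the first 2 balance equations plus normalization, the linear system A*pi = b is:
  [-3/4, 7/16, 1/8] . pi = 0
  [1/16, -9/16, 7/16] . pi = 0
  [1, 1, 1] . pi = 1

Solving yields:
  pi_S0 = 67/254
  pi_S1 = 43/127
  pi_S2 = 101/254

Verification (pi * P):
  67/254*1/4 + 43/127*7/16 + 101/254*1/8 = 67/254 = pi_S0  (ok)
  67/254*1/16 + 43/127*7/16 + 101/254*7/16 = 43/127 = pi_S1  (ok)
  67/254*11/16 + 43/127*1/8 + 101/254*7/16 = 101/254 = pi_S2  (ok)

Answer: 67/254 43/127 101/254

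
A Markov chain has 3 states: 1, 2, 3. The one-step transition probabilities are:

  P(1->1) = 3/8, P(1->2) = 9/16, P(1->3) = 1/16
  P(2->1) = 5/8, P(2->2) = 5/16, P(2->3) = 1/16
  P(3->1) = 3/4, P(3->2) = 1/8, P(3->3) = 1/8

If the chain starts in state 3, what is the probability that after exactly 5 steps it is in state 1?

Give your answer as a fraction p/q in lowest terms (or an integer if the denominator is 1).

Answer: 133045/262144

Derivation:
Computing P^5 by repeated multiplication:
P^1 =
  1: [3/8, 9/16, 1/16]
  2: [5/8, 5/16, 1/16]
  3: [3/4, 1/8, 1/8]
P^2 =
  1: [69/128, 101/256, 17/256]
  2: [61/128, 117/256, 17/256]
  3: [29/64, 61/128, 9/128]
P^3 =
  1: [1021/2048, 1781/4096, 273/4096]
  2: [1053/2048, 1717/4096, 273/4096]
  3: [533/1024, 845/2048, 137/2048]
P^4 =
  1: [16669/32768, 27829/65536, 4369/65536]
  2: [16541/32768, 28085/65536, 4369/65536]
  3: [8245/16384, 14093/32768, 2185/32768]
P^5 =
  1: [265373/524288, 447925/1048576, 69905/1048576]
  2: [265885/524288, 446901/1048576, 69905/1048576]
  3: [133045/262144, 223245/524288, 34953/524288]

(P^5)[3 -> 1] = 133045/262144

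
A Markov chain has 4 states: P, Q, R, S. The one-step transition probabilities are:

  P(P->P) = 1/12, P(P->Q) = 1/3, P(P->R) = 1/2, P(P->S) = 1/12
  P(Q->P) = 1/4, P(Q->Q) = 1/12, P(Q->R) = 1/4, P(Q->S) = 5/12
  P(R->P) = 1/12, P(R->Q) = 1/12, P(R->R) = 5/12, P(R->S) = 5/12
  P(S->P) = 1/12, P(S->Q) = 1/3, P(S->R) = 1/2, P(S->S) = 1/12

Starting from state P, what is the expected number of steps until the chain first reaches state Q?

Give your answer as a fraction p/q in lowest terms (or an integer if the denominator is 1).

Answer: 78/17

Derivation:
Let h_i = expected steps to first reach Q from state i.
Boundary: h_Q = 0.
First-step equations for the other states:
  h_P = 1 + 1/12*h_P + 1/3*h_Q + 1/2*h_R + 1/12*h_S
  h_R = 1 + 1/12*h_P + 1/12*h_Q + 5/12*h_R + 5/12*h_S
  h_S = 1 + 1/12*h_P + 1/3*h_Q + 1/2*h_R + 1/12*h_S

Substituting h_Q = 0 and rearranging gives the linear system (I - Q) h = 1:
  [11/12, -1/2, -1/12] . (h_P, h_R, h_S) = 1
  [-1/12, 7/12, -5/12] . (h_P, h_R, h_S) = 1
  [-1/12, -1/2, 11/12] . (h_P, h_R, h_S) = 1

Solving yields:
  h_P = 78/17
  h_R = 96/17
  h_S = 78/17

Starting state is P, so the expected hitting time is h_P = 78/17.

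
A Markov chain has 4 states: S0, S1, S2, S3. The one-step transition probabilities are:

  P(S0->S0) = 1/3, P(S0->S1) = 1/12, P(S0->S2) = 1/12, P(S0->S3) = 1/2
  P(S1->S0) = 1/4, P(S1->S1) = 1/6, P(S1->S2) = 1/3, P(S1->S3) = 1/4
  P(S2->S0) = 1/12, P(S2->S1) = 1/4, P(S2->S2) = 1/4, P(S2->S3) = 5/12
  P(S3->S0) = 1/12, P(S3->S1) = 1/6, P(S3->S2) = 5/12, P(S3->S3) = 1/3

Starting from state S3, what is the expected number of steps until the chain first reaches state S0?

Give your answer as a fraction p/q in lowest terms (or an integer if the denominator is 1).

Answer: 2028/235

Derivation:
Let h_i = expected steps to first reach S0 from state i.
Boundary: h_S0 = 0.
First-step equations for the other states:
  h_S1 = 1 + 1/4*h_S0 + 1/6*h_S1 + 1/3*h_S2 + 1/4*h_S3
  h_S2 = 1 + 1/12*h_S0 + 1/4*h_S1 + 1/4*h_S2 + 5/12*h_S3
  h_S3 = 1 + 1/12*h_S0 + 1/6*h_S1 + 5/12*h_S2 + 1/3*h_S3

Substituting h_S0 = 0 and rearranging gives the linear system (I - Q) h = 1:
  [5/6, -1/3, -1/4] . (h_S1, h_S2, h_S3) = 1
  [-1/4, 3/4, -5/12] . (h_S1, h_S2, h_S3) = 1
  [-1/6, -5/12, 2/3] . (h_S1, h_S2, h_S3) = 1

Solving yields:
  h_S1 = 36/5
  h_S2 = 2004/235
  h_S3 = 2028/235

Starting state is S3, so the expected hitting time is h_S3 = 2028/235.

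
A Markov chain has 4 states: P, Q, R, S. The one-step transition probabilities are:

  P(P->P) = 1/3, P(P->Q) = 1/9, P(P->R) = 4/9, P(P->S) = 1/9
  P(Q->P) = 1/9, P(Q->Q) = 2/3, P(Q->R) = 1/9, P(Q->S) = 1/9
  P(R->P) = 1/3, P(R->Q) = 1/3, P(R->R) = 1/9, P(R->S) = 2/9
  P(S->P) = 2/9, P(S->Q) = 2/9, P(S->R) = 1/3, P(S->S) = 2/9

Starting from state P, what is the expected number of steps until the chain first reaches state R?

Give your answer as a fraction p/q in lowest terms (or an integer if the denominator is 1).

Let h_i = expected steps to first reach R from state i.
Boundary: h_R = 0.
First-step equations for the other states:
  h_P = 1 + 1/3*h_P + 1/9*h_Q + 4/9*h_R + 1/9*h_S
  h_Q = 1 + 1/9*h_P + 2/3*h_Q + 1/9*h_R + 1/9*h_S
  h_S = 1 + 2/9*h_P + 2/9*h_Q + 1/3*h_R + 2/9*h_S

Substituting h_R = 0 and rearranging gives the linear system (I - Q) h = 1:
  [2/3, -1/9, -1/9] . (h_P, h_Q, h_S) = 1
  [-1/9, 1/3, -1/9] . (h_P, h_Q, h_S) = 1
  [-2/9, -2/9, 7/9] . (h_P, h_Q, h_S) = 1

Solving yields:
  h_P = 288/97
  h_Q = 504/97
  h_S = 351/97

Starting state is P, so the expected hitting time is h_P = 288/97.

Answer: 288/97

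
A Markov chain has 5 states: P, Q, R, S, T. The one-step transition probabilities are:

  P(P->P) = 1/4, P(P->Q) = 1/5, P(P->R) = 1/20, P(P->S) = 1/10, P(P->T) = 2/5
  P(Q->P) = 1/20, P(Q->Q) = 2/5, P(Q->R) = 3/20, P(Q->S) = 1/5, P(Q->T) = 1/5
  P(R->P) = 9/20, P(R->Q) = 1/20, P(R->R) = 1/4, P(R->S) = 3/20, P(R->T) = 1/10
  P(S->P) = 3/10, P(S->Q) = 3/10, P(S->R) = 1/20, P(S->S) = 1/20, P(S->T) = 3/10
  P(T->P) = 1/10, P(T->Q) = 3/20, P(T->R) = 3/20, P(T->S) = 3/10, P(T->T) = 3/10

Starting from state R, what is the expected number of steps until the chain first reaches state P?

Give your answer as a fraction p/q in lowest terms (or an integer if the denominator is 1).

Let h_i = expected steps to first reach P from state i.
Boundary: h_P = 0.
First-step equations for the other states:
  h_Q = 1 + 1/20*h_P + 2/5*h_Q + 3/20*h_R + 1/5*h_S + 1/5*h_T
  h_R = 1 + 9/20*h_P + 1/20*h_Q + 1/4*h_R + 3/20*h_S + 1/10*h_T
  h_S = 1 + 3/10*h_P + 3/10*h_Q + 1/20*h_R + 1/20*h_S + 3/10*h_T
  h_T = 1 + 1/10*h_P + 3/20*h_Q + 3/20*h_R + 3/10*h_S + 3/10*h_T

Substituting h_P = 0 and rearranging gives the linear system (I - Q) h = 1:
  [3/5, -3/20, -1/5, -1/5] . (h_Q, h_R, h_S, h_T) = 1
  [-1/20, 3/4, -3/20, -1/10] . (h_Q, h_R, h_S, h_T) = 1
  [-3/10, -1/20, 19/20, -3/10] . (h_Q, h_R, h_S, h_T) = 1
  [-3/20, -3/20, -3/10, 7/10] . (h_Q, h_R, h_S, h_T) = 1

Solving yields:
  h_Q = 2096/349
  h_R = 1204/349
  h_S = 1704/349
  h_T = 1936/349

Starting state is R, so the expected hitting time is h_R = 1204/349.

Answer: 1204/349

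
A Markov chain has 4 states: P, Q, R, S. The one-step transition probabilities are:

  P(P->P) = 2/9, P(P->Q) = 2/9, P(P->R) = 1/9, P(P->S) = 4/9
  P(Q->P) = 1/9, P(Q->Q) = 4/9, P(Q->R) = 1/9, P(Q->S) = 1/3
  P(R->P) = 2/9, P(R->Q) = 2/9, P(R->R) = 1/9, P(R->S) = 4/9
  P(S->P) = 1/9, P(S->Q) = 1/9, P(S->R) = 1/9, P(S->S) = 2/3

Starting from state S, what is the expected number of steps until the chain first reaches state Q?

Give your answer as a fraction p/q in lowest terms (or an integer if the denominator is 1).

Let h_i = expected steps to first reach Q from state i.
Boundary: h_Q = 0.
First-step equations for the other states:
  h_P = 1 + 2/9*h_P + 2/9*h_Q + 1/9*h_R + 4/9*h_S
  h_R = 1 + 2/9*h_P + 2/9*h_Q + 1/9*h_R + 4/9*h_S
  h_S = 1 + 1/9*h_P + 1/9*h_Q + 1/9*h_R + 2/3*h_S

Substituting h_Q = 0 and rearranging gives the linear system (I - Q) h = 1:
  [7/9, -1/9, -4/9] . (h_P, h_R, h_S) = 1
  [-2/9, 8/9, -4/9] . (h_P, h_R, h_S) = 1
  [-1/9, -1/9, 1/3] . (h_P, h_R, h_S) = 1

Solving yields:
  h_P = 63/10
  h_R = 63/10
  h_S = 36/5

Starting state is S, so the expected hitting time is h_S = 36/5.

Answer: 36/5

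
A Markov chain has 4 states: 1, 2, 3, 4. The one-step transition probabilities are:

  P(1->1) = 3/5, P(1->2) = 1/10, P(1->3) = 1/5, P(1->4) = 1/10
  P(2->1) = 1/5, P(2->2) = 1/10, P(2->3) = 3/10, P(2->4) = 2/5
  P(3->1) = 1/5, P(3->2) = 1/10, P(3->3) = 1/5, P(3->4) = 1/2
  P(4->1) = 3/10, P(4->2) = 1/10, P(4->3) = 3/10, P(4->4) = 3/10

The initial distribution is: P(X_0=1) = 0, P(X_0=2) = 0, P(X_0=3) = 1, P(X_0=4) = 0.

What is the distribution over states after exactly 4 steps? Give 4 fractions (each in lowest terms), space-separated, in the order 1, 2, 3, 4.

Propagating the distribution step by step (d_{t+1} = d_t * P):
d_0 = (1=0, 2=0, 3=1, 4=0)
  d_1[1] = 0*3/5 + 0*1/5 + 1*1/5 + 0*3/10 = 1/5
  d_1[2] = 0*1/10 + 0*1/10 + 1*1/10 + 0*1/10 = 1/10
  d_1[3] = 0*1/5 + 0*3/10 + 1*1/5 + 0*3/10 = 1/5
  d_1[4] = 0*1/10 + 0*2/5 + 1*1/2 + 0*3/10 = 1/2
d_1 = (1=1/5, 2=1/10, 3=1/5, 4=1/2)
  d_2[1] = 1/5*3/5 + 1/10*1/5 + 1/5*1/5 + 1/2*3/10 = 33/100
  d_2[2] = 1/5*1/10 + 1/10*1/10 + 1/5*1/10 + 1/2*1/10 = 1/10
  d_2[3] = 1/5*1/5 + 1/10*3/10 + 1/5*1/5 + 1/2*3/10 = 13/50
  d_2[4] = 1/5*1/10 + 1/10*2/5 + 1/5*1/2 + 1/2*3/10 = 31/100
d_2 = (1=33/100, 2=1/10, 3=13/50, 4=31/100)
  d_3[1] = 33/100*3/5 + 1/10*1/5 + 13/50*1/5 + 31/100*3/10 = 363/1000
  d_3[2] = 33/100*1/10 + 1/10*1/10 + 13/50*1/10 + 31/100*1/10 = 1/10
  d_3[3] = 33/100*1/5 + 1/10*3/10 + 13/50*1/5 + 31/100*3/10 = 241/1000
  d_3[4] = 33/100*1/10 + 1/10*2/5 + 13/50*1/2 + 31/100*3/10 = 37/125
d_3 = (1=363/1000, 2=1/10, 3=241/1000, 4=37/125)
  d_4[1] = 363/1000*3/5 + 1/10*1/5 + 241/1000*1/5 + 37/125*3/10 = 937/2500
  d_4[2] = 363/1000*1/10 + 1/10*1/10 + 241/1000*1/10 + 37/125*1/10 = 1/10
  d_4[3] = 363/1000*1/5 + 1/10*3/10 + 241/1000*1/5 + 37/125*3/10 = 599/2500
  d_4[4] = 363/1000*1/10 + 1/10*2/5 + 241/1000*1/2 + 37/125*3/10 = 357/1250
d_4 = (1=937/2500, 2=1/10, 3=599/2500, 4=357/1250)

Answer: 937/2500 1/10 599/2500 357/1250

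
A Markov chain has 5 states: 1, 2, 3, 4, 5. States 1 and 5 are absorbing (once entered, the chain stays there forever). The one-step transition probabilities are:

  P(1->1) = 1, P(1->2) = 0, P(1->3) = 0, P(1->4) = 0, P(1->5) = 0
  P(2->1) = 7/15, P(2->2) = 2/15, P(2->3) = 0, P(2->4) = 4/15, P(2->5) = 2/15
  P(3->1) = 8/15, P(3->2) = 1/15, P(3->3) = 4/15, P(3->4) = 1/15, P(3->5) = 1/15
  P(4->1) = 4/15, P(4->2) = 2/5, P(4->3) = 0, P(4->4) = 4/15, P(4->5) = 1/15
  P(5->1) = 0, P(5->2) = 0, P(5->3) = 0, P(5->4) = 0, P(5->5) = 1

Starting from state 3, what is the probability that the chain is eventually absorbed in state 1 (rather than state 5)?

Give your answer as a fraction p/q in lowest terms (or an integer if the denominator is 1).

Let a_i = P(absorbed in 1 | start in state i).
Boundary conditions: a_1 = 1, a_5 = 0.
For each transient state i, a_i = sum_j P(i->j) * a_j:
  a_2 = 7/15*a_1 + 2/15*a_2 + 0*a_3 + 4/15*a_4 + 2/15*a_5
  a_3 = 8/15*a_1 + 1/15*a_2 + 4/15*a_3 + 1/15*a_4 + 1/15*a_5
  a_4 = 4/15*a_1 + 2/5*a_2 + 0*a_3 + 4/15*a_4 + 1/15*a_5

Substituting a_1 = 1 and a_5 = 0, rearrange to (I - Q) a = r where r[i] = P(i -> 1):
  [13/15, 0, -4/15] . (a_2, a_3, a_4) = 7/15
  [-1/15, 11/15, -1/15] . (a_2, a_3, a_4) = 8/15
  [-2/5, 0, 11/15] . (a_2, a_3, a_4) = 4/15

Solving yields:
  a_2 = 93/119
  a_3 = 67/77
  a_4 = 94/119

Starting state is 3, so the absorption probability is a_3 = 67/77.

Answer: 67/77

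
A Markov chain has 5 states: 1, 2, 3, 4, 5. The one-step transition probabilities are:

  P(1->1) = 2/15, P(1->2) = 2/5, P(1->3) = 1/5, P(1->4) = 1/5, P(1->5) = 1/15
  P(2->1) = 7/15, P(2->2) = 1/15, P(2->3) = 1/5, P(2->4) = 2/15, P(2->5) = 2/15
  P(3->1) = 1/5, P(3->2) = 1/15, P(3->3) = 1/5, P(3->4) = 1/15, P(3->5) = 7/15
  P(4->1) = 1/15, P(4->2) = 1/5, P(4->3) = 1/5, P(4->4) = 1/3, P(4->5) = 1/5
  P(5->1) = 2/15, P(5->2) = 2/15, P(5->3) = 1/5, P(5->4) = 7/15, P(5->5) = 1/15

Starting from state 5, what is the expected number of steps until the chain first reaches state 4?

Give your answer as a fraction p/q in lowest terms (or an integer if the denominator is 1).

Let h_i = expected steps to first reach 4 from state i.
Boundary: h_4 = 0.
First-step equations for the other states:
  h_1 = 1 + 2/15*h_1 + 2/5*h_2 + 1/5*h_3 + 1/5*h_4 + 1/15*h_5
  h_2 = 1 + 7/15*h_1 + 1/15*h_2 + 1/5*h_3 + 2/15*h_4 + 2/15*h_5
  h_3 = 1 + 1/5*h_1 + 1/15*h_2 + 1/5*h_3 + 1/15*h_4 + 7/15*h_5
  h_5 = 1 + 2/15*h_1 + 2/15*h_2 + 1/5*h_3 + 7/15*h_4 + 1/15*h_5

Substituting h_4 = 0 and rearranging gives the linear system (I - Q) h = 1:
  [13/15, -2/5, -1/5, -1/15] . (h_1, h_2, h_3, h_5) = 1
  [-7/15, 14/15, -1/5, -2/15] . (h_1, h_2, h_3, h_5) = 1
  [-1/5, -1/15, 4/5, -7/15] . (h_1, h_2, h_3, h_5) = 1
  [-2/15, -2/15, -1/5, 14/15] . (h_1, h_2, h_3, h_5) = 1

Solving yields:
  h_1 = 22800/4601
  h_2 = 23625/4601
  h_3 = 23045/4601
  h_5 = 16500/4601

Starting state is 5, so the expected hitting time is h_5 = 16500/4601.

Answer: 16500/4601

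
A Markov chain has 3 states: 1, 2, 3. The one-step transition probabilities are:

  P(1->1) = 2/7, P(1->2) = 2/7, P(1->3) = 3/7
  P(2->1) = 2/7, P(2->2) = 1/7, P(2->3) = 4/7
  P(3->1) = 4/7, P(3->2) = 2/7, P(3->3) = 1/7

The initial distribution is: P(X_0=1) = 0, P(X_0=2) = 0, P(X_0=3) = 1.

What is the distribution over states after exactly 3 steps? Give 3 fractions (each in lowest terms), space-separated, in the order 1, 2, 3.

Answer: 20/49 86/343 117/343

Derivation:
Propagating the distribution step by step (d_{t+1} = d_t * P):
d_0 = (1=0, 2=0, 3=1)
  d_1[1] = 0*2/7 + 0*2/7 + 1*4/7 = 4/7
  d_1[2] = 0*2/7 + 0*1/7 + 1*2/7 = 2/7
  d_1[3] = 0*3/7 + 0*4/7 + 1*1/7 = 1/7
d_1 = (1=4/7, 2=2/7, 3=1/7)
  d_2[1] = 4/7*2/7 + 2/7*2/7 + 1/7*4/7 = 16/49
  d_2[2] = 4/7*2/7 + 2/7*1/7 + 1/7*2/7 = 12/49
  d_2[3] = 4/7*3/7 + 2/7*4/7 + 1/7*1/7 = 3/7
d_2 = (1=16/49, 2=12/49, 3=3/7)
  d_3[1] = 16/49*2/7 + 12/49*2/7 + 3/7*4/7 = 20/49
  d_3[2] = 16/49*2/7 + 12/49*1/7 + 3/7*2/7 = 86/343
  d_3[3] = 16/49*3/7 + 12/49*4/7 + 3/7*1/7 = 117/343
d_3 = (1=20/49, 2=86/343, 3=117/343)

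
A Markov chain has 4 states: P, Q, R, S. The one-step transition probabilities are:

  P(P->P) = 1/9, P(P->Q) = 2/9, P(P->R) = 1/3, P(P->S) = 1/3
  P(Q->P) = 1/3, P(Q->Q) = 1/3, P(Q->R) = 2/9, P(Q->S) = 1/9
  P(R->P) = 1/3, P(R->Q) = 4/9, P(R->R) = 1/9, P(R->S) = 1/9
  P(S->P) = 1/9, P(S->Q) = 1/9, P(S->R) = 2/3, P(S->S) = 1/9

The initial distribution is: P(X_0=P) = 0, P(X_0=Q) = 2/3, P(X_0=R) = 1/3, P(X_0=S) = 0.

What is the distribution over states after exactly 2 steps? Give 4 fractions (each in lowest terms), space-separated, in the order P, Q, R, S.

Propagating the distribution step by step (d_{t+1} = d_t * P):
d_0 = (P=0, Q=2/3, R=1/3, S=0)
  d_1[P] = 0*1/9 + 2/3*1/3 + 1/3*1/3 + 0*1/9 = 1/3
  d_1[Q] = 0*2/9 + 2/3*1/3 + 1/3*4/9 + 0*1/9 = 10/27
  d_1[R] = 0*1/3 + 2/3*2/9 + 1/3*1/9 + 0*2/3 = 5/27
  d_1[S] = 0*1/3 + 2/3*1/9 + 1/3*1/9 + 0*1/9 = 1/9
d_1 = (P=1/3, Q=10/27, R=5/27, S=1/9)
  d_2[P] = 1/3*1/9 + 10/27*1/3 + 5/27*1/3 + 1/9*1/9 = 19/81
  d_2[Q] = 1/3*2/9 + 10/27*1/3 + 5/27*4/9 + 1/9*1/9 = 71/243
  d_2[R] = 1/3*1/3 + 10/27*2/9 + 5/27*1/9 + 1/9*2/3 = 70/243
  d_2[S] = 1/3*1/3 + 10/27*1/9 + 5/27*1/9 + 1/9*1/9 = 5/27
d_2 = (P=19/81, Q=71/243, R=70/243, S=5/27)

Answer: 19/81 71/243 70/243 5/27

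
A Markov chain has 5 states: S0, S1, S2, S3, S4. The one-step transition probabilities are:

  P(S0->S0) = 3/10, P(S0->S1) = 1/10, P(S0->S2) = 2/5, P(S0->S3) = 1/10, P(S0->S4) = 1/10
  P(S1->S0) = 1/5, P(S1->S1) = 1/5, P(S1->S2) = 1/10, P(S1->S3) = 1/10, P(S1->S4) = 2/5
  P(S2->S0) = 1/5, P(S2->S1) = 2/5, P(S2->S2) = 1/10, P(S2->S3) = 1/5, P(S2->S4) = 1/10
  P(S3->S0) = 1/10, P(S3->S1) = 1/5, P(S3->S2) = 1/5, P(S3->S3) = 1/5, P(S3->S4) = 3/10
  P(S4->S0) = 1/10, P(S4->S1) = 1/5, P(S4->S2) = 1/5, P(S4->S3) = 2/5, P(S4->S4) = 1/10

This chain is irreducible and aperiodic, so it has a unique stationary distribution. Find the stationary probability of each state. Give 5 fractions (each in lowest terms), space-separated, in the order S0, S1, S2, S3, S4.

Answer: 26/147 65/294 19/98 79/392 81/392

Derivation:
The stationary distribution satisfies pi = pi * P, i.e.:
  pi_S0 = 3/10*pi_S0 + 1/5*pi_S1 + 1/5*pi_S2 + 1/10*pi_S3 + 1/10*pi_S4
  pi_S1 = 1/10*pi_S0 + 1/5*pi_S1 + 2/5*pi_S2 + 1/5*pi_S3 + 1/5*pi_S4
  pi_S2 = 2/5*pi_S0 + 1/10*pi_S1 + 1/10*pi_S2 + 1/5*pi_S3 + 1/5*pi_S4
  pi_S3 = 1/10*pi_S0 + 1/10*pi_S1 + 1/5*pi_S2 + 1/5*pi_S3 + 2/5*pi_S4
  pi_S4 = 1/10*pi_S0 + 2/5*pi_S1 + 1/10*pi_S2 + 3/10*pi_S3 + 1/10*pi_S4
with normalization: pi_S0 + pi_S1 + pi_S2 + pi_S3 + pi_S4 = 1.

Using the first 4 balance equations plus normalization, the linear system A*pi = b is:
  [-7/10, 1/5, 1/5, 1/10, 1/10] . pi = 0
  [1/10, -4/5, 2/5, 1/5, 1/5] . pi = 0
  [2/5, 1/10, -9/10, 1/5, 1/5] . pi = 0
  [1/10, 1/10, 1/5, -4/5, 2/5] . pi = 0
  [1, 1, 1, 1, 1] . pi = 1

Solving yields:
  pi_S0 = 26/147
  pi_S1 = 65/294
  pi_S2 = 19/98
  pi_S3 = 79/392
  pi_S4 = 81/392

Verification (pi * P):
  26/147*3/10 + 65/294*1/5 + 19/98*1/5 + 79/392*1/10 + 81/392*1/10 = 26/147 = pi_S0  (ok)
  26/147*1/10 + 65/294*1/5 + 19/98*2/5 + 79/392*1/5 + 81/392*1/5 = 65/294 = pi_S1  (ok)
  26/147*2/5 + 65/294*1/10 + 19/98*1/10 + 79/392*1/5 + 81/392*1/5 = 19/98 = pi_S2  (ok)
  26/147*1/10 + 65/294*1/10 + 19/98*1/5 + 79/392*1/5 + 81/392*2/5 = 79/392 = pi_S3  (ok)
  26/147*1/10 + 65/294*2/5 + 19/98*1/10 + 79/392*3/10 + 81/392*1/10 = 81/392 = pi_S4  (ok)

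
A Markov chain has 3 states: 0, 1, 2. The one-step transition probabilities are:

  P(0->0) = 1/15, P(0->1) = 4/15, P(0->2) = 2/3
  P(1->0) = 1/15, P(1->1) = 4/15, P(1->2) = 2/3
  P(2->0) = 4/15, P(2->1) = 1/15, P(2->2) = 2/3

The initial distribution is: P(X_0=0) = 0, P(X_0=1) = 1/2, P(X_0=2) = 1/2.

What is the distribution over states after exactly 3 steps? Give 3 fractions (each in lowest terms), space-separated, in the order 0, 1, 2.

Propagating the distribution step by step (d_{t+1} = d_t * P):
d_0 = (0=0, 1=1/2, 2=1/2)
  d_1[0] = 0*1/15 + 1/2*1/15 + 1/2*4/15 = 1/6
  d_1[1] = 0*4/15 + 1/2*4/15 + 1/2*1/15 = 1/6
  d_1[2] = 0*2/3 + 1/2*2/3 + 1/2*2/3 = 2/3
d_1 = (0=1/6, 1=1/6, 2=2/3)
  d_2[0] = 1/6*1/15 + 1/6*1/15 + 2/3*4/15 = 1/5
  d_2[1] = 1/6*4/15 + 1/6*4/15 + 2/3*1/15 = 2/15
  d_2[2] = 1/6*2/3 + 1/6*2/3 + 2/3*2/3 = 2/3
d_2 = (0=1/5, 1=2/15, 2=2/3)
  d_3[0] = 1/5*1/15 + 2/15*1/15 + 2/3*4/15 = 1/5
  d_3[1] = 1/5*4/15 + 2/15*4/15 + 2/3*1/15 = 2/15
  d_3[2] = 1/5*2/3 + 2/15*2/3 + 2/3*2/3 = 2/3
d_3 = (0=1/5, 1=2/15, 2=2/3)

Answer: 1/5 2/15 2/3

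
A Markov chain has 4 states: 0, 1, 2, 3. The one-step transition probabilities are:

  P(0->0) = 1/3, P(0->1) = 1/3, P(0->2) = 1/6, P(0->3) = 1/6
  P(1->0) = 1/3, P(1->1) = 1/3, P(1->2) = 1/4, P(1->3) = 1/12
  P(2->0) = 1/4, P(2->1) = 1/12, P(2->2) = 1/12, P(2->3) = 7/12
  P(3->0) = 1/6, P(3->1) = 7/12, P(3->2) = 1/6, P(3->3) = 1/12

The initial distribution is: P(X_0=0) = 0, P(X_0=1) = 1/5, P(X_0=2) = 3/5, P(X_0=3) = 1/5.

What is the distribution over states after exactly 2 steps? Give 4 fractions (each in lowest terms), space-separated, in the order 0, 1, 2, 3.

Propagating the distribution step by step (d_{t+1} = d_t * P):
d_0 = (0=0, 1=1/5, 2=3/5, 3=1/5)
  d_1[0] = 0*1/3 + 1/5*1/3 + 3/5*1/4 + 1/5*1/6 = 1/4
  d_1[1] = 0*1/3 + 1/5*1/3 + 3/5*1/12 + 1/5*7/12 = 7/30
  d_1[2] = 0*1/6 + 1/5*1/4 + 3/5*1/12 + 1/5*1/6 = 2/15
  d_1[3] = 0*1/6 + 1/5*1/12 + 3/5*7/12 + 1/5*1/12 = 23/60
d_1 = (0=1/4, 1=7/30, 2=2/15, 3=23/60)
  d_2[0] = 1/4*1/3 + 7/30*1/3 + 2/15*1/4 + 23/60*1/6 = 31/120
  d_2[1] = 1/4*1/3 + 7/30*1/3 + 2/15*1/12 + 23/60*7/12 = 19/48
  d_2[2] = 1/4*1/6 + 7/30*1/4 + 2/15*1/12 + 23/60*1/6 = 7/40
  d_2[3] = 1/4*1/6 + 7/30*1/12 + 2/15*7/12 + 23/60*1/12 = 41/240
d_2 = (0=31/120, 1=19/48, 2=7/40, 3=41/240)

Answer: 31/120 19/48 7/40 41/240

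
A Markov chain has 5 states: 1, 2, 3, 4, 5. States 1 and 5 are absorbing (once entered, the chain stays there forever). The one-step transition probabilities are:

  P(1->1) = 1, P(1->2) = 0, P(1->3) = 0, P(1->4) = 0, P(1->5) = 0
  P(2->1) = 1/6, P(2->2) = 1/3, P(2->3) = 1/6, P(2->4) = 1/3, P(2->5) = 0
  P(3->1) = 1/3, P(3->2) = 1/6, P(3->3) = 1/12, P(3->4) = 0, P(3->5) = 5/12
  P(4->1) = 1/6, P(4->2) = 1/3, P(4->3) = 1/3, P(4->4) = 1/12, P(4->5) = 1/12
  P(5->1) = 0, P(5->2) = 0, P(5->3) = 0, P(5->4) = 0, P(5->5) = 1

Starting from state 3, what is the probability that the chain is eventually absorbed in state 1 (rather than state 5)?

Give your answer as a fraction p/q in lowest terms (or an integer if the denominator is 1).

Answer: 87/179

Derivation:
Let a_i = P(absorbed in 1 | start in state i).
Boundary conditions: a_1 = 1, a_5 = 0.
For each transient state i, a_i = sum_j P(i->j) * a_j:
  a_2 = 1/6*a_1 + 1/3*a_2 + 1/6*a_3 + 1/3*a_4 + 0*a_5
  a_3 = 1/3*a_1 + 1/6*a_2 + 1/12*a_3 + 0*a_4 + 5/12*a_5
  a_4 = 1/6*a_1 + 1/3*a_2 + 1/3*a_3 + 1/12*a_4 + 1/12*a_5

Substituting a_1 = 1 and a_5 = 0, rearrange to (I - Q) a = r where r[i] = P(i -> 1):
  [2/3, -1/6, -1/3] . (a_2, a_3, a_4) = 1/6
  [-1/6, 11/12, 0] . (a_2, a_3, a_4) = 1/3
  [-1/3, -1/3, 11/12] . (a_2, a_3, a_4) = 1/6

Solving yields:
  a_2 = 241/358
  a_3 = 87/179
  a_4 = 108/179

Starting state is 3, so the absorption probability is a_3 = 87/179.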